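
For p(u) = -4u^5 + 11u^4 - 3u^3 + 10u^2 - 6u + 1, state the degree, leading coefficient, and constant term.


Highest power of u is 5, with coefficient -4. Constant term is 1.
Degree = 5, leading coefficient = -4, constant term = 1


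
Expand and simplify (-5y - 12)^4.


Expand (-5y - 12)^4 by repeated multiplication:
  (-5y - 12)^2 = 25y^2 + 120y + 144
  (-5y - 12)^3 = -125y^3 - 900y^2 - 2160y - 1728
= 625y^4 + 6000y^3 + 21600y^2 + 34560y + 20736


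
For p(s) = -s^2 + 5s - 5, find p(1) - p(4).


p(1) = -1
p(4) = -1
p(1) - p(4) = -1 + 1 = 0


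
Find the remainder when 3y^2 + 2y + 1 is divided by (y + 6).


By the Remainder Theorem, the remainder equals p(-6):
  3*(-6)^2 = 108
  2*(-6)^1 = -12
  constant: 1
Sum: 108 - 12 + 1 = 97


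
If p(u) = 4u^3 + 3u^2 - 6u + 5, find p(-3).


Using direct substitution:
  4 * (-3)^3 = -108
  3 * (-3)^2 = 27
  -6 * (-3)^1 = 18
  constant: 5
Sum = -108 + 27 + 18 + 5 = -58


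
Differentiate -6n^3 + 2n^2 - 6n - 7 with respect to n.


Apply the power rule term by term:
  d/dn(-6n^3) = -18n^2
  d/dn(2n^2) = 4n
  d/dn(-6n) = -6
  d/dn(-7) = 0
p'(n) = -18n^2 + 4n - 6


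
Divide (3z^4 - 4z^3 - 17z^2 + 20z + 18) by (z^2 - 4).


(3z^4 - 4z^3 - 17z^2 + 20z + 18) / (z^2 - 4)
Step 1: 3z^2 * (z^2 - 4) = 3z^4 - 12z^2; subtract.
Step 2: -4z * (z^2 - 4) = -4z^3 + 16z; subtract.
Step 3: -5 * (z^2 - 4) = -5z^2 + 20; subtract.
Quotient: 3z^2 - 4z - 5, Remainder: 4z - 2


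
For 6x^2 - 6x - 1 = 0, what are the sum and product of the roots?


For ax^2+bx+c=0: sum = -b/a, product = c/a.
a=6, b=-6, c=-1
Sum = -(-6)/6 = 1
Product = (-1)/6 = -1/6


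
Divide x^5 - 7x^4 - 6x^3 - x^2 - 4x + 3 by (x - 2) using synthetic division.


Synthetic division with c = 2. Coefficients: 1, -7, -6, -1, -4, 3
Bring down 1.
  1 * 2 = 2; 2 - 7 = -5
  -5 * 2 = -10; -10 - 6 = -16
  -16 * 2 = -32; -32 - 1 = -33
  -33 * 2 = -66; -66 - 4 = -70
  -70 * 2 = -140; -140 + 3 = -137
Quotient: x^4 - 5x^3 - 16x^2 - 33x - 70, Remainder: -137


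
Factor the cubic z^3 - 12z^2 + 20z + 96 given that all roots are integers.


Try integer roots (divisors of 96). z=-2: p(-2)=0.
Divide out (z + 2): quotient is z^2 - 14z + 48.
Factor the quadratic: (z - 6)(z - 8)
Result: (z + 2)(z - 6)(z - 8)


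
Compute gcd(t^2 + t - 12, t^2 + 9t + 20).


Factor each:
  t^2 + t - 12 = (t + 4)(t - 3)
  t^2 + 9t + 20 = (t + 4)(t + 5)
Common monic factor: t + 4


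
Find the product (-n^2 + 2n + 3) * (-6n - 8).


Distribute each term of the first polynomial:
  (-n^2)(-6n - 8) = 6n^3 + 8n^2
  (2n)(-6n - 8) = -12n^2 - 16n
  (3)(-6n - 8) = -18n - 24
Sum: 6n^3 - 4n^2 - 34n - 24


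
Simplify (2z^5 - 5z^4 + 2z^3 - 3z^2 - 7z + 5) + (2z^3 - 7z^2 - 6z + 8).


Align terms by degree and add:
  2z^5 - 5z^4 + 2z^3 - 3z^2 - 7z + 5
+ 2z^3 - 7z^2 - 6z + 8
= 2z^5 - 5z^4 + 4z^3 - 10z^2 - 13z + 13


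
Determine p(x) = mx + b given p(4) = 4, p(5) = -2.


p(x) = mx + b. Using p(4)=4, p(5)=-2:
m = (4 + 2)/(4 - 5) = 6/-1 = -6
b = 4 - m*(4) = 4 + 24 = 28
p(x) = -6x + 28


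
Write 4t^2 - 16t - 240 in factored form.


Roots satisfy r1 + r2 = -b/a = 4 and r1*r2 = c/a = -60.
So r1 = 10, r2 = -6.
4t^2 - 16t - 240 = 4(t - r1)(t - r2) = 4(t - 10)(t + 6)


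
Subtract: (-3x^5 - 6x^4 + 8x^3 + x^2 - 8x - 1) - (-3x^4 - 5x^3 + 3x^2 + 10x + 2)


Distribute the minus sign:
  (-3x^5 - 6x^4 + 8x^3 + x^2 - 8x - 1)
- (-3x^4 - 5x^3 + 3x^2 + 10x + 2)
Negate second polynomial: 3x^4 + 5x^3 - 3x^2 - 10x - 2
Add: -3x^5 - 3x^4 + 13x^3 - 2x^2 - 18x - 3


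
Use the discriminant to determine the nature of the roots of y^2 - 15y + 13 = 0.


D = b^2 - 4ac = (-15)^2 - 4(1)(13) = 225 - 52 = 173
Since D > 0: two distinct irrational roots


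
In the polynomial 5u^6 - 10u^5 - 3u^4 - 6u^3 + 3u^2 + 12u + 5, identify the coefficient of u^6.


Read off the coefficient of u^6: 5


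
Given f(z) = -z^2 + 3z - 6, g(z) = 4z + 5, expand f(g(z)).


Substitute g(z) into f:
f(g(z)) = -1*(4z + 5)^2 + 3*(4z + 5) + (-6)
(4z + 5)^2 = 16z^2 + 40z + 25
Expand and combine: -16z^2 - 28z - 16


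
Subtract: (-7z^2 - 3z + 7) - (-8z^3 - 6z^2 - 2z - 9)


Distribute the minus sign:
  (-7z^2 - 3z + 7)
- (-8z^3 - 6z^2 - 2z - 9)
Negate second polynomial: 8z^3 + 6z^2 + 2z + 9
Add: 8z^3 - z^2 - z + 16


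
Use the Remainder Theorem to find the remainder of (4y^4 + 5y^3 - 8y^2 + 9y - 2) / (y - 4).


By the Remainder Theorem, the remainder equals p(4):
  4*(4)^4 = 1024
  5*(4)^3 = 320
  -8*(4)^2 = -128
  9*(4)^1 = 36
  constant: -2
Sum: 1024 + 320 - 128 + 36 - 2 = 1250


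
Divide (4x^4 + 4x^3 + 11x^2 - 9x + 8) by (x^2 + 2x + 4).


(4x^4 + 4x^3 + 11x^2 - 9x + 8) / (x^2 + 2x + 4)
Step 1: 4x^2 * (x^2 + 2x + 4) = 4x^4 + 8x^3 + 16x^2; subtract.
Step 2: -4x * (x^2 + 2x + 4) = -4x^3 - 8x^2 - 16x; subtract.
Step 3: 3 * (x^2 + 2x + 4) = 3x^2 + 6x + 12; subtract.
Quotient: 4x^2 - 4x + 3, Remainder: x - 4


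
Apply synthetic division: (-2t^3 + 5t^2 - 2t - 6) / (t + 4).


Synthetic division with c = -4. Coefficients: -2, 5, -2, -6
Bring down -2.
  -2 * -4 = 8; 8 + 5 = 13
  13 * -4 = -52; -52 - 2 = -54
  -54 * -4 = 216; 216 - 6 = 210
Quotient: -2t^2 + 13t - 54, Remainder: 210


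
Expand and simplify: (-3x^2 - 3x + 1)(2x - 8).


Distribute each term of the first polynomial:
  (-3x^2)(2x - 8) = -6x^3 + 24x^2
  (-3x)(2x - 8) = -6x^2 + 24x
  (1)(2x - 8) = 2x - 8
Sum: -6x^3 + 18x^2 + 26x - 8


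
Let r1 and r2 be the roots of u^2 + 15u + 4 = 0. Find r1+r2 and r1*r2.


For au^2+bu+c=0: sum = -b/a, product = c/a.
a=1, b=15, c=4
Sum = -(15)/1 = -15
Product = (4)/1 = 4


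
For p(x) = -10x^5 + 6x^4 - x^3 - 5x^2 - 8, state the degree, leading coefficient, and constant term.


Highest power of x is 5, with coefficient -10. Constant term is -8.
Degree = 5, leading coefficient = -10, constant term = -8


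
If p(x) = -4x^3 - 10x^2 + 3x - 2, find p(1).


Using direct substitution:
  -4 * (1)^3 = -4
  -10 * (1)^2 = -10
  3 * (1)^1 = 3
  constant: -2
Sum = -4 - 10 + 3 - 2 = -13


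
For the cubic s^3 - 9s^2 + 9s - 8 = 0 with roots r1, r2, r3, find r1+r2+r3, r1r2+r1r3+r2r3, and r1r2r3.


Monic cubic s^3+bs^2+cs+d=0: sum=-b, pairwise sum=c, product=-d.
b=-9, c=9, d=-8
r1+r2+r3 = 9
r1r2+r1r3+r2r3 = 9
r1r2r3 = 8


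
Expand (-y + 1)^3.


Expand (-y + 1)^3 by repeated multiplication:
  (-y + 1)^2 = y^2 - 2y + 1
= -y^3 + 3y^2 - 3y + 1


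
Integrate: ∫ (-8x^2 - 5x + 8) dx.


Reverse power rule on each term:
  ∫ -8x^2 dx = -(8/3)x^3
  ∫ -5x dx = -(5/2)x^2
  ∫ 8 dx = 8x
F(x) = -(8/3)x^3 - (5/2)x^2 + 8x + C


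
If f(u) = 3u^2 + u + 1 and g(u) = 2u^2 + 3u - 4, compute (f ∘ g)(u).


Substitute g(u) into f:
f(g(u)) = 3*(2u^2 + 3u - 4)^2 + 1*(2u^2 + 3u - 4) + 1
(2u^2 + 3u - 4)^2 = 4u^4 + 12u^3 - 7u^2 - 24u + 16
Expand and combine: 12u^4 + 36u^3 - 19u^2 - 69u + 45


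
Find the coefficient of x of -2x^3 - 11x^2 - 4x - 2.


Read off the coefficient of x: -4


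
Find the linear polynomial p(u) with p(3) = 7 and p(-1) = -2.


p(u) = mu + b. Using p(3)=7, p(-1)=-2:
m = (7 + 2)/(3 + 1) = 9/4 = 9/4
b = 7 - m*(3) = 7 - 27/4 = 1/4
p(u) = (9/4)u + (1/4)


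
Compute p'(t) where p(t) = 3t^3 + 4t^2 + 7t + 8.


Apply the power rule term by term:
  d/dt(3t^3) = 9t^2
  d/dt(4t^2) = 8t
  d/dt(7t) = 7
  d/dt(8) = 0
p'(t) = 9t^2 + 8t + 7


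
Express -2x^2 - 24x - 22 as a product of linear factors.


Roots satisfy r1 + r2 = -b/a = -12 and r1*r2 = c/a = 11.
So r1 = -11, r2 = -1.
-2x^2 - 24x - 22 = -2(x - r1)(x - r2) = -2(x + 11)(x + 1)


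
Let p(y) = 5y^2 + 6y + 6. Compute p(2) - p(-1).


p(2) = 38
p(-1) = 5
p(2) - p(-1) = 38 - 5 = 33


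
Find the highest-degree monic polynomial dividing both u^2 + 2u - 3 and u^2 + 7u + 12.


Factor each:
  u^2 + 2u - 3 = (u + 3)(u - 1)
  u^2 + 7u + 12 = (u + 3)(u + 4)
Common monic factor: u + 3


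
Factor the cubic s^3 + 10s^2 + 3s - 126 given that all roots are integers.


Try integer roots (divisors of -126). s=-7: p(-7)=0.
Divide out (s + 7): quotient is s^2 + 3s - 18.
Factor the quadratic: (s - 3)(s + 6)
Result: (s + 7)(s - 3)(s + 6)


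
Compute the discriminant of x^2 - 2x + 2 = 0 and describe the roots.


D = b^2 - 4ac = (-2)^2 - 4(1)(2) = 4 - 8 = -4
Since D < 0: two complex conjugate roots (no real roots)


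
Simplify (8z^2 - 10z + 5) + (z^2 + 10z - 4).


Align terms by degree and add:
  8z^2 - 10z + 5
+ z^2 + 10z - 4
= 9z^2 + 1


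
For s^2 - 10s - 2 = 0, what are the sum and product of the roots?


For as^2+bs+c=0: sum = -b/a, product = c/a.
a=1, b=-10, c=-2
Sum = -(-10)/1 = 10
Product = (-2)/1 = -2


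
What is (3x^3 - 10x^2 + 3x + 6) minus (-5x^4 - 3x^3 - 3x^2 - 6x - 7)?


Distribute the minus sign:
  (3x^3 - 10x^2 + 3x + 6)
- (-5x^4 - 3x^3 - 3x^2 - 6x - 7)
Negate second polynomial: 5x^4 + 3x^3 + 3x^2 + 6x + 7
Add: 5x^4 + 6x^3 - 7x^2 + 9x + 13


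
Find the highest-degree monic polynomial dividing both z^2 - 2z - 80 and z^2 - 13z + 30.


Factor each:
  z^2 - 2z - 80 = (z - 10)(z + 8)
  z^2 - 13z + 30 = (z - 10)(z - 3)
Common monic factor: z - 10


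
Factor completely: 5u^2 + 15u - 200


Roots satisfy r1 + r2 = -b/a = -3 and r1*r2 = c/a = -40.
So r1 = 5, r2 = -8.
5u^2 + 15u - 200 = 5(u - r1)(u - r2) = 5(u - 5)(u + 8)


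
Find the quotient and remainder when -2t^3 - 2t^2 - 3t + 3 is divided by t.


(-2t^3 - 2t^2 - 3t + 3) / (t)
Step 1: -2t^2 * (t) = -2t^3; subtract.
Step 2: -2t * (t) = -2t^2; subtract.
Step 3: -3 * (t) = -3t; subtract.
Quotient: -2t^2 - 2t - 3, Remainder: 3


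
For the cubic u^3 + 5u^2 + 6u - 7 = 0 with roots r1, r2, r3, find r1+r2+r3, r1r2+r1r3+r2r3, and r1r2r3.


Monic cubic u^3+bu^2+cu+d=0: sum=-b, pairwise sum=c, product=-d.
b=5, c=6, d=-7
r1+r2+r3 = -5
r1r2+r1r3+r2r3 = 6
r1r2r3 = 7


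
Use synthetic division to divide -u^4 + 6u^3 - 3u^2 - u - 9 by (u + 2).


Synthetic division with c = -2. Coefficients: -1, 6, -3, -1, -9
Bring down -1.
  -1 * -2 = 2; 2 + 6 = 8
  8 * -2 = -16; -16 - 3 = -19
  -19 * -2 = 38; 38 - 1 = 37
  37 * -2 = -74; -74 - 9 = -83
Quotient: -u^3 + 8u^2 - 19u + 37, Remainder: -83


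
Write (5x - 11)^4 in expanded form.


Expand (5x - 11)^4 by repeated multiplication:
  (5x - 11)^2 = 25x^2 - 110x + 121
  (5x - 11)^3 = 125x^3 - 825x^2 + 1815x - 1331
= 625x^4 - 5500x^3 + 18150x^2 - 26620x + 14641


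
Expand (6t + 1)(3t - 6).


Distribute each term of the first polynomial:
  (6t)(3t - 6) = 18t^2 - 36t
  (1)(3t - 6) = 3t - 6
Sum: 18t^2 - 33t - 6


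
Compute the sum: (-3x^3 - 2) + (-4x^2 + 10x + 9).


Align terms by degree and add:
  -3x^3 - 2
  -4x^2 + 10x + 9
= -3x^3 - 4x^2 + 10x + 7


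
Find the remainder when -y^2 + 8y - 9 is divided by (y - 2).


By the Remainder Theorem, the remainder equals p(2):
  -1*(2)^2 = -4
  8*(2)^1 = 16
  constant: -9
Sum: -4 + 16 - 9 = 3


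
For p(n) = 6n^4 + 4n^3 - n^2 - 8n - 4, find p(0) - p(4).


p(0) = -4
p(4) = 1740
p(0) - p(4) = -4 - 1740 = -1744


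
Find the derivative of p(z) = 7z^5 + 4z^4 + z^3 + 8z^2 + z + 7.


Apply the power rule term by term:
  d/dz(7z^5) = 35z^4
  d/dz(4z^4) = 16z^3
  d/dz(z^3) = 3z^2
  d/dz(8z^2) = 16z
  d/dz(z) = 1
  d/dz(7) = 0
p'(z) = 35z^4 + 16z^3 + 3z^2 + 16z + 1


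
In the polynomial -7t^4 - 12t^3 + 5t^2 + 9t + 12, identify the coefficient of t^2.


Read off the coefficient of t^2: 5


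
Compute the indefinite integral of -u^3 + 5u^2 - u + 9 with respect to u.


Reverse power rule on each term:
  ∫ -u^3 du = -(1/4)u^4
  ∫ 5u^2 du = (5/3)u^3
  ∫ -u du = -(1/2)u^2
  ∫ 9 du = 9u
F(u) = -(1/4)u^4 + (5/3)u^3 - (1/2)u^2 + 9u + C


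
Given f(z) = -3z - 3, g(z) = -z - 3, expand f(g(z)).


Substitute g(z) into f:
f(g(z)) = -3*(-z - 3) + (-3)
Expand and combine: 3z + 6


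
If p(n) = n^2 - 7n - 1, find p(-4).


Using direct substitution:
  1 * (-4)^2 = 16
  -7 * (-4)^1 = 28
  constant: -1
Sum = 16 + 28 - 1 = 43


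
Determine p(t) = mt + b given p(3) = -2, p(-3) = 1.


p(t) = mt + b. Using p(3)=-2, p(-3)=1:
m = (-2 - 1)/(3 + 3) = -3/6 = -1/2
b = -2 - m*(3) = -2 + 3/2 = -1/2
p(t) = -(1/2)t - (1/2)


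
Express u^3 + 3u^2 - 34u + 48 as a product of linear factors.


Try integer roots (divisors of 48). u=2: p(2)=0.
Divide out (u - 2): quotient is u^2 + 5u - 24.
Factor the quadratic: (u - 3)(u + 8)
Result: (u - 2)(u - 3)(u + 8)


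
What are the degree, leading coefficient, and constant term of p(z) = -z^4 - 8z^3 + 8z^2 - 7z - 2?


Highest power of z is 4, with coefficient -1. Constant term is -2.
Degree = 4, leading coefficient = -1, constant term = -2


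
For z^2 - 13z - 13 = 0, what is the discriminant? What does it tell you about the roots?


D = b^2 - 4ac = (-13)^2 - 4(1)(-13) = 169 + 52 = 221
Since D > 0: two distinct irrational roots


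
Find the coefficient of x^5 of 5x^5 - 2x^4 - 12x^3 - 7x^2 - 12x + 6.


Read off the coefficient of x^5: 5


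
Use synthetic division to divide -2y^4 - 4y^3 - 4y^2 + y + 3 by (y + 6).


Synthetic division with c = -6. Coefficients: -2, -4, -4, 1, 3
Bring down -2.
  -2 * -6 = 12; 12 - 4 = 8
  8 * -6 = -48; -48 - 4 = -52
  -52 * -6 = 312; 312 + 1 = 313
  313 * -6 = -1878; -1878 + 3 = -1875
Quotient: -2y^3 + 8y^2 - 52y + 313, Remainder: -1875


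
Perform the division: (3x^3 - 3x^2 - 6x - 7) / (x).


(3x^3 - 3x^2 - 6x - 7) / (x)
Step 1: 3x^2 * (x) = 3x^3; subtract.
Step 2: -3x * (x) = -3x^2; subtract.
Step 3: -6 * (x) = -6x; subtract.
Quotient: 3x^2 - 3x - 6, Remainder: -7


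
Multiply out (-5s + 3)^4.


Expand (-5s + 3)^4 by repeated multiplication:
  (-5s + 3)^2 = 25s^2 - 30s + 9
  (-5s + 3)^3 = -125s^3 + 225s^2 - 135s + 27
= 625s^4 - 1500s^3 + 1350s^2 - 540s + 81


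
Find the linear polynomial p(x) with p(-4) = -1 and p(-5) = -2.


p(x) = mx + b. Using p(-4)=-1, p(-5)=-2:
m = (-1 + 2)/(-4 + 5) = 1/1 = 1
b = -1 - m*(-4) = -1 + 4 = 3
p(x) = x + 3


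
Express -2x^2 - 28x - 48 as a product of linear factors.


Roots satisfy r1 + r2 = -b/a = -14 and r1*r2 = c/a = 24.
So r1 = -12, r2 = -2.
-2x^2 - 28x - 48 = -2(x - r1)(x - r2) = -2(x + 12)(x + 2)


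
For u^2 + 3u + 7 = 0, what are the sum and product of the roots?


For au^2+bu+c=0: sum = -b/a, product = c/a.
a=1, b=3, c=7
Sum = -(3)/1 = -3
Product = (7)/1 = 7


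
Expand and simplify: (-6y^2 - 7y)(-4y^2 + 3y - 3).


Distribute each term of the first polynomial:
  (-6y^2)(-4y^2 + 3y - 3) = 24y^4 - 18y^3 + 18y^2
  (-7y)(-4y^2 + 3y - 3) = 28y^3 - 21y^2 + 21y
Sum: 24y^4 + 10y^3 - 3y^2 + 21y


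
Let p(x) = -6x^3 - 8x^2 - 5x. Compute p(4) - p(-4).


p(4) = -532
p(-4) = 276
p(4) - p(-4) = -532 - 276 = -808


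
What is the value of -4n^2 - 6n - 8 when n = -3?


Using direct substitution:
  -4 * (-3)^2 = -36
  -6 * (-3)^1 = 18
  constant: -8
Sum = -36 + 18 - 8 = -26


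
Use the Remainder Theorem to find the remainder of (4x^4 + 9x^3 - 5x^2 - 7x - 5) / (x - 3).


By the Remainder Theorem, the remainder equals p(3):
  4*(3)^4 = 324
  9*(3)^3 = 243
  -5*(3)^2 = -45
  -7*(3)^1 = -21
  constant: -5
Sum: 324 + 243 - 45 - 21 - 5 = 496


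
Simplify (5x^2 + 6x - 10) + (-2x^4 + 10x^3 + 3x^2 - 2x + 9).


Align terms by degree and add:
  5x^2 + 6x - 10
  -2x^4 + 10x^3 + 3x^2 - 2x + 9
= -2x^4 + 10x^3 + 8x^2 + 4x - 1


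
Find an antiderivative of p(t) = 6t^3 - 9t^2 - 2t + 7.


Reverse power rule on each term:
  ∫ 6t^3 dt = (3/2)t^4
  ∫ -9t^2 dt = -3t^3
  ∫ -2t dt = -t^2
  ∫ 7 dt = 7t
F(t) = (3/2)t^4 - 3t^3 - t^2 + 7t + C


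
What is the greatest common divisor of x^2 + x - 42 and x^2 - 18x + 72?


Factor each:
  x^2 + x - 42 = (x - 6)(x + 7)
  x^2 - 18x + 72 = (x - 6)(x - 12)
Common monic factor: x - 6


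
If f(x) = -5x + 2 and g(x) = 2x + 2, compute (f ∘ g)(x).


Substitute g(x) into f:
f(g(x)) = -5*(2x + 2) + 2
Expand and combine: -10x - 8


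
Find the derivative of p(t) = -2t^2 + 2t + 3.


Apply the power rule term by term:
  d/dt(-2t^2) = -4t
  d/dt(2t) = 2
  d/dt(3) = 0
p'(t) = -4t + 2


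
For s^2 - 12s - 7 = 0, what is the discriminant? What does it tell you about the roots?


D = b^2 - 4ac = (-12)^2 - 4(1)(-7) = 144 + 28 = 172
Since D > 0: two distinct irrational roots


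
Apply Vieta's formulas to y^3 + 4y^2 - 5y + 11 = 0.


Monic cubic y^3+by^2+cy+d=0: sum=-b, pairwise sum=c, product=-d.
b=4, c=-5, d=11
r1+r2+r3 = -4
r1r2+r1r3+r2r3 = -5
r1r2r3 = -11


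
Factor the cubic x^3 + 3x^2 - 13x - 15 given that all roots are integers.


Try integer roots (divisors of -15). x=3: p(3)=0.
Divide out (x - 3): quotient is x^2 + 6x + 5.
Factor the quadratic: (x + 5)(x + 1)
Result: (x - 3)(x + 5)(x + 1)


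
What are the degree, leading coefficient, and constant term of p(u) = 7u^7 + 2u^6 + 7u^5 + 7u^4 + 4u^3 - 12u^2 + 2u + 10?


Highest power of u is 7, with coefficient 7. Constant term is 10.
Degree = 7, leading coefficient = 7, constant term = 10


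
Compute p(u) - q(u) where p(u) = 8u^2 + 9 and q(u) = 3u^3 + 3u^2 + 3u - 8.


Distribute the minus sign:
  (8u^2 + 9)
- (3u^3 + 3u^2 + 3u - 8)
Negate second polynomial: -3u^3 - 3u^2 - 3u + 8
Add: -3u^3 + 5u^2 - 3u + 17


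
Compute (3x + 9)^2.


Expand (3x + 9)^2 by repeated multiplication:
= 9x^2 + 54x + 81


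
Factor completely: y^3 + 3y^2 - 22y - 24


Try integer roots (divisors of -24). y=-6: p(-6)=0.
Divide out (y + 6): quotient is y^2 - 3y - 4.
Factor the quadratic: (y - 4)(y + 1)
Result: (y + 6)(y - 4)(y + 1)


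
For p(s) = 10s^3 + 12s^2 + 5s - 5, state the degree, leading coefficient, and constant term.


Highest power of s is 3, with coefficient 10. Constant term is -5.
Degree = 3, leading coefficient = 10, constant term = -5


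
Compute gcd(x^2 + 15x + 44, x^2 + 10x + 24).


Factor each:
  x^2 + 15x + 44 = (x + 4)(x + 11)
  x^2 + 10x + 24 = (x + 4)(x + 6)
Common monic factor: x + 4


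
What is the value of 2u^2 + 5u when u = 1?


Using direct substitution:
  2 * (1)^2 = 2
  5 * (1)^1 = 5
  constant: 0
Sum = 2 + 5 + 0 = 7


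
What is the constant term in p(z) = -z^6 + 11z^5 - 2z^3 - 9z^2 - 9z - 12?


Read off the constant term: -12


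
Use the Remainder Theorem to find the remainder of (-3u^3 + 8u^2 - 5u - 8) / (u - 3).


By the Remainder Theorem, the remainder equals p(3):
  -3*(3)^3 = -81
  8*(3)^2 = 72
  -5*(3)^1 = -15
  constant: -8
Sum: -81 + 72 - 15 - 8 = -32


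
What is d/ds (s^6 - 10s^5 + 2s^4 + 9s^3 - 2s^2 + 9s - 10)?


Apply the power rule term by term:
  d/ds(s^6) = 6s^5
  d/ds(-10s^5) = -50s^4
  d/ds(2s^4) = 8s^3
  d/ds(9s^3) = 27s^2
  d/ds(-2s^2) = -4s
  d/ds(9s) = 9
  d/ds(-10) = 0
p'(s) = 6s^5 - 50s^4 + 8s^3 + 27s^2 - 4s + 9


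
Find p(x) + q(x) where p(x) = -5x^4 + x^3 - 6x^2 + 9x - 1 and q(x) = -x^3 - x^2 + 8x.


Align terms by degree and add:
  -5x^4 + x^3 - 6x^2 + 9x - 1
  -x^3 - x^2 + 8x
= -5x^4 - 7x^2 + 17x - 1


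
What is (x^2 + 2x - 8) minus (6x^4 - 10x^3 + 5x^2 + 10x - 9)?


Distribute the minus sign:
  (x^2 + 2x - 8)
- (6x^4 - 10x^3 + 5x^2 + 10x - 9)
Negate second polynomial: -6x^4 + 10x^3 - 5x^2 - 10x + 9
Add: -6x^4 + 10x^3 - 4x^2 - 8x + 1


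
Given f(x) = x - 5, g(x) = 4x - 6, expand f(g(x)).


Substitute g(x) into f:
f(g(x)) = 1*(4x - 6) + (-5)
Expand and combine: 4x - 11


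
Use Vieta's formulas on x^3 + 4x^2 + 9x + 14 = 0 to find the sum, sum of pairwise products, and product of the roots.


Monic cubic x^3+bx^2+cx+d=0: sum=-b, pairwise sum=c, product=-d.
b=4, c=9, d=14
r1+r2+r3 = -4
r1r2+r1r3+r2r3 = 9
r1r2r3 = -14


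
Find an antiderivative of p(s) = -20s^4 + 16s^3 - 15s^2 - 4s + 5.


Reverse power rule on each term:
  ∫ -20s^4 ds = -4s^5
  ∫ 16s^3 ds = 4s^4
  ∫ -15s^2 ds = -5s^3
  ∫ -4s ds = -2s^2
  ∫ 5 ds = 5s
F(s) = -4s^5 + 4s^4 - 5s^3 - 2s^2 + 5s + C


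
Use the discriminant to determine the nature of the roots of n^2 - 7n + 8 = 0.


D = b^2 - 4ac = (-7)^2 - 4(1)(8) = 49 - 32 = 17
Since D > 0: two distinct irrational roots


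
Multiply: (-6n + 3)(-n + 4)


Distribute each term of the first polynomial:
  (-6n)(-n + 4) = 6n^2 - 24n
  (3)(-n + 4) = -3n + 12
Sum: 6n^2 - 27n + 12


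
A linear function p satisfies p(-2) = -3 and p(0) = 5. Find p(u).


p(u) = mu + b. Using p(-2)=-3, p(0)=5:
m = (-3 - 5)/(-2) = -8/-2 = 4
b = -3 - m*(-2) = -3 + 8 = 5
p(u) = 4u + 5


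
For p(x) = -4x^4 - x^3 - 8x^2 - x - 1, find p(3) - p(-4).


p(3) = -427
p(-4) = -1085
p(3) - p(-4) = -427 + 1085 = 658


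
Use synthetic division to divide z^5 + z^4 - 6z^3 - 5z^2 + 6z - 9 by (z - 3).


Synthetic division with c = 3. Coefficients: 1, 1, -6, -5, 6, -9
Bring down 1.
  1 * 3 = 3; 3 + 1 = 4
  4 * 3 = 12; 12 - 6 = 6
  6 * 3 = 18; 18 - 5 = 13
  13 * 3 = 39; 39 + 6 = 45
  45 * 3 = 135; 135 - 9 = 126
Quotient: z^4 + 4z^3 + 6z^2 + 13z + 45, Remainder: 126


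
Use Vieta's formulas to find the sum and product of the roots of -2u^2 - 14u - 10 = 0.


For au^2+bu+c=0: sum = -b/a, product = c/a.
a=-2, b=-14, c=-10
Sum = -(-14)/-2 = -7
Product = (-10)/-2 = 5


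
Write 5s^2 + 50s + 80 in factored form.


Roots satisfy r1 + r2 = -b/a = -10 and r1*r2 = c/a = 16.
So r1 = -8, r2 = -2.
5s^2 + 50s + 80 = 5(s - r1)(s - r2) = 5(s + 8)(s + 2)


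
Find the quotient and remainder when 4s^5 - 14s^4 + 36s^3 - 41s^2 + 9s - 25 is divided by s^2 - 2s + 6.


(4s^5 - 14s^4 + 36s^3 - 41s^2 + 9s - 25) / (s^2 - 2s + 6)
Step 1: 4s^3 * (s^2 - 2s + 6) = 4s^5 - 8s^4 + 24s^3; subtract.
Step 2: -6s^2 * (s^2 - 2s + 6) = -6s^4 + 12s^3 - 36s^2; subtract.
Step 3: 0 * (s^2 - 2s + 6) = 0; subtract.
Step 4: -5 * (s^2 - 2s + 6) = -5s^2 + 10s - 30; subtract.
Quotient: 4s^3 - 6s^2 - 5, Remainder: -s + 5


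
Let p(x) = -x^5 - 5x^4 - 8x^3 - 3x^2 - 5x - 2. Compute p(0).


Using direct substitution:
  -1 * (0)^5 = 0
  -5 * (0)^4 = 0
  -8 * (0)^3 = 0
  -3 * (0)^2 = 0
  -5 * (0)^1 = 0
  constant: -2
Sum = 0 + 0 + 0 + 0 + 0 - 2 = -2


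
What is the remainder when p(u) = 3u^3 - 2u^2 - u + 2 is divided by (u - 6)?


By the Remainder Theorem, the remainder equals p(6):
  3*(6)^3 = 648
  -2*(6)^2 = -72
  -1*(6)^1 = -6
  constant: 2
Sum: 648 - 72 - 6 + 2 = 572


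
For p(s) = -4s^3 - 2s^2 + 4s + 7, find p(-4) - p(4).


p(-4) = 215
p(4) = -265
p(-4) - p(4) = 215 + 265 = 480


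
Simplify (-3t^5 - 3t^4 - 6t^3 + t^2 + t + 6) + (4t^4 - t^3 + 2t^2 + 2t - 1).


Align terms by degree and add:
  -3t^5 - 3t^4 - 6t^3 + t^2 + t + 6
+ 4t^4 - t^3 + 2t^2 + 2t - 1
= -3t^5 + t^4 - 7t^3 + 3t^2 + 3t + 5


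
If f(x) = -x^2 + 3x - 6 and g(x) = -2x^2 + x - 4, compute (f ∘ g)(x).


Substitute g(x) into f:
f(g(x)) = -1*(-2x^2 + x - 4)^2 + 3*(-2x^2 + x - 4) + (-6)
(-2x^2 + x - 4)^2 = 4x^4 - 4x^3 + 17x^2 - 8x + 16
Expand and combine: -4x^4 + 4x^3 - 23x^2 + 11x - 34


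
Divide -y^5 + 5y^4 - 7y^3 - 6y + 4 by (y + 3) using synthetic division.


Synthetic division with c = -3. Coefficients: -1, 5, -7, 0, -6, 4
Bring down -1.
  -1 * -3 = 3; 3 + 5 = 8
  8 * -3 = -24; -24 - 7 = -31
  -31 * -3 = 93; 93 + 0 = 93
  93 * -3 = -279; -279 - 6 = -285
  -285 * -3 = 855; 855 + 4 = 859
Quotient: -y^4 + 8y^3 - 31y^2 + 93y - 285, Remainder: 859


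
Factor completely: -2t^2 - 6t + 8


Roots satisfy r1 + r2 = -b/a = -3 and r1*r2 = c/a = -4.
So r1 = -4, r2 = 1.
-2t^2 - 6t + 8 = -2(t - r1)(t - r2) = -2(t + 4)(t - 1)


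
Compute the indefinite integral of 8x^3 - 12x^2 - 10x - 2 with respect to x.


Reverse power rule on each term:
  ∫ 8x^3 dx = 2x^4
  ∫ -12x^2 dx = -4x^3
  ∫ -10x dx = -5x^2
  ∫ -2 dx = -2x
F(x) = 2x^4 - 4x^3 - 5x^2 - 2x + C


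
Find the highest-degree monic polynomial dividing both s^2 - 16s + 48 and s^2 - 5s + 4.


Factor each:
  s^2 - 16s + 48 = (s - 4)(s - 12)
  s^2 - 5s + 4 = (s - 4)(s - 1)
Common monic factor: s - 4


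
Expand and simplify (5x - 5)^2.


Expand (5x - 5)^2 by repeated multiplication:
= 25x^2 - 50x + 25


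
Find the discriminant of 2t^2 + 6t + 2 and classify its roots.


D = b^2 - 4ac = (6)^2 - 4(2)(2) = 36 - 16 = 20
Since D > 0: two distinct irrational roots


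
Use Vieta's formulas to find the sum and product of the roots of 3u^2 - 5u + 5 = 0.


For au^2+bu+c=0: sum = -b/a, product = c/a.
a=3, b=-5, c=5
Sum = -(-5)/3 = 5/3
Product = (5)/3 = 5/3


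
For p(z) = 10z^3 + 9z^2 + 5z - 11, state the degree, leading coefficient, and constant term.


Highest power of z is 3, with coefficient 10. Constant term is -11.
Degree = 3, leading coefficient = 10, constant term = -11


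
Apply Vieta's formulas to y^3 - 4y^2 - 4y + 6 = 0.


Monic cubic y^3+by^2+cy+d=0: sum=-b, pairwise sum=c, product=-d.
b=-4, c=-4, d=6
r1+r2+r3 = 4
r1r2+r1r3+r2r3 = -4
r1r2r3 = -6


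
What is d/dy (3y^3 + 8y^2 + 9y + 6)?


Apply the power rule term by term:
  d/dy(3y^3) = 9y^2
  d/dy(8y^2) = 16y
  d/dy(9y) = 9
  d/dy(6) = 0
p'(y) = 9y^2 + 16y + 9


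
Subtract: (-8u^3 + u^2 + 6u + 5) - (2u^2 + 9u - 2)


Distribute the minus sign:
  (-8u^3 + u^2 + 6u + 5)
- (2u^2 + 9u - 2)
Negate second polynomial: -2u^2 - 9u + 2
Add: -8u^3 - u^2 - 3u + 7


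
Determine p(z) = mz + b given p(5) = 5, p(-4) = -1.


p(z) = mz + b. Using p(5)=5, p(-4)=-1:
m = (5 + 1)/(5 + 4) = 6/9 = 2/3
b = 5 - m*(5) = 5 - 10/3 = 5/3
p(z) = (2/3)z + (5/3)


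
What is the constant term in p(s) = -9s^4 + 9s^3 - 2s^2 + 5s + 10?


Read off the constant term: 10


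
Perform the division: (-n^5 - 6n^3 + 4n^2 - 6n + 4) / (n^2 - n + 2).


(-n^5 - 6n^3 + 4n^2 - 6n + 4) / (n^2 - n + 2)
Step 1: -n^3 * (n^2 - n + 2) = -n^5 + n^4 - 2n^3; subtract.
Step 2: -n^2 * (n^2 - n + 2) = -n^4 + n^3 - 2n^2; subtract.
Step 3: -5n * (n^2 - n + 2) = -5n^3 + 5n^2 - 10n; subtract.
Step 4: 1 * (n^2 - n + 2) = n^2 - n + 2; subtract.
Quotient: -n^3 - n^2 - 5n + 1, Remainder: 5n + 2


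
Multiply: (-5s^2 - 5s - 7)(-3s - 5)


Distribute each term of the first polynomial:
  (-5s^2)(-3s - 5) = 15s^3 + 25s^2
  (-5s)(-3s - 5) = 15s^2 + 25s
  (-7)(-3s - 5) = 21s + 35
Sum: 15s^3 + 40s^2 + 46s + 35


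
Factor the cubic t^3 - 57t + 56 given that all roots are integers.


Try integer roots (divisors of 56). t=-8: p(-8)=0.
Divide out (t + 8): quotient is t^2 - 8t + 7.
Factor the quadratic: (t - 7)(t - 1)
Result: (t + 8)(t - 7)(t - 1)


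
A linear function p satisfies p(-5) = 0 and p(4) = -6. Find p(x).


p(x) = mx + b. Using p(-5)=0, p(4)=-6:
m = (0 + 6)/(-5 - 4) = 6/-9 = -2/3
b = 0 - m*(-5) = 0 - 10/3 = -10/3
p(x) = -(2/3)x - (10/3)


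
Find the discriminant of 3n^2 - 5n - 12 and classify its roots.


D = b^2 - 4ac = (-5)^2 - 4(3)(-12) = 25 + 144 = 169
Since D > 0: two distinct rational roots


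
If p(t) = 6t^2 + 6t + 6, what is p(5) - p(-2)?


p(5) = 186
p(-2) = 18
p(5) - p(-2) = 186 - 18 = 168


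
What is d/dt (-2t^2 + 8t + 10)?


Apply the power rule term by term:
  d/dt(-2t^2) = -4t
  d/dt(8t) = 8
  d/dt(10) = 0
p'(t) = -4t + 8


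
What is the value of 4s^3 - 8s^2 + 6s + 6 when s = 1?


Using direct substitution:
  4 * (1)^3 = 4
  -8 * (1)^2 = -8
  6 * (1)^1 = 6
  constant: 6
Sum = 4 - 8 + 6 + 6 = 8


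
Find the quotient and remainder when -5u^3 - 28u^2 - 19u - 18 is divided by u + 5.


(-5u^3 - 28u^2 - 19u - 18) / (u + 5)
Step 1: -5u^2 * (u + 5) = -5u^3 - 25u^2; subtract.
Step 2: -3u * (u + 5) = -3u^2 - 15u; subtract.
Step 3: -4 * (u + 5) = -4u - 20; subtract.
Quotient: -5u^2 - 3u - 4, Remainder: 2


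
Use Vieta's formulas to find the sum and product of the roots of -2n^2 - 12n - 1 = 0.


For an^2+bn+c=0: sum = -b/a, product = c/a.
a=-2, b=-12, c=-1
Sum = -(-12)/-2 = -6
Product = (-1)/-2 = 1/2


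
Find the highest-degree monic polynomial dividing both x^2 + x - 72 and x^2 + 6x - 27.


Factor each:
  x^2 + x - 72 = (x + 9)(x - 8)
  x^2 + 6x - 27 = (x + 9)(x - 3)
Common monic factor: x + 9


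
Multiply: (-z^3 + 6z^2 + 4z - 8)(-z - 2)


Distribute each term of the first polynomial:
  (-z^3)(-z - 2) = z^4 + 2z^3
  (6z^2)(-z - 2) = -6z^3 - 12z^2
  (4z)(-z - 2) = -4z^2 - 8z
  (-8)(-z - 2) = 8z + 16
Sum: z^4 - 4z^3 - 16z^2 + 16


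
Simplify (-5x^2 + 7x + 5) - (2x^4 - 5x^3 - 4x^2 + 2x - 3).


Distribute the minus sign:
  (-5x^2 + 7x + 5)
- (2x^4 - 5x^3 - 4x^2 + 2x - 3)
Negate second polynomial: -2x^4 + 5x^3 + 4x^2 - 2x + 3
Add: -2x^4 + 5x^3 - x^2 + 5x + 8


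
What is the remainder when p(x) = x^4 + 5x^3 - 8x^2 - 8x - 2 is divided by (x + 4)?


By the Remainder Theorem, the remainder equals p(-4):
  1*(-4)^4 = 256
  5*(-4)^3 = -320
  -8*(-4)^2 = -128
  -8*(-4)^1 = 32
  constant: -2
Sum: 256 - 320 - 128 + 32 - 2 = -162


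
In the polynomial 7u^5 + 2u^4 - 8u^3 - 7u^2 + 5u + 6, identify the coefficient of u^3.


Read off the coefficient of u^3: -8


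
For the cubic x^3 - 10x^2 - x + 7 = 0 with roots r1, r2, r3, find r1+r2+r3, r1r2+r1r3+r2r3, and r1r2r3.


Monic cubic x^3+bx^2+cx+d=0: sum=-b, pairwise sum=c, product=-d.
b=-10, c=-1, d=7
r1+r2+r3 = 10
r1r2+r1r3+r2r3 = -1
r1r2r3 = -7


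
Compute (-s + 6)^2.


Expand (-s + 6)^2 by repeated multiplication:
= s^2 - 12s + 36


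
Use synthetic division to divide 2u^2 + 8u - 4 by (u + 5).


Synthetic division with c = -5. Coefficients: 2, 8, -4
Bring down 2.
  2 * -5 = -10; -10 + 8 = -2
  -2 * -5 = 10; 10 - 4 = 6
Quotient: 2u - 2, Remainder: 6


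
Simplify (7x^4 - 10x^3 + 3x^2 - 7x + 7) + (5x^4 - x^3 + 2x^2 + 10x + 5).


Align terms by degree and add:
  7x^4 - 10x^3 + 3x^2 - 7x + 7
+ 5x^4 - x^3 + 2x^2 + 10x + 5
= 12x^4 - 11x^3 + 5x^2 + 3x + 12


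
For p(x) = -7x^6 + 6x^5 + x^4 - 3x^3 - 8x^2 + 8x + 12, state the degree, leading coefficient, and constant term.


Highest power of x is 6, with coefficient -7. Constant term is 12.
Degree = 6, leading coefficient = -7, constant term = 12


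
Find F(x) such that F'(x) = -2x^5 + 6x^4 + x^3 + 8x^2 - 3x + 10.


Reverse power rule on each term:
  ∫ -2x^5 dx = -(1/3)x^6
  ∫ 6x^4 dx = (6/5)x^5
  ∫ x^3 dx = (1/4)x^4
  ∫ 8x^2 dx = (8/3)x^3
  ∫ -3x dx = -(3/2)x^2
  ∫ 10 dx = 10x
F(x) = -(1/3)x^6 + (6/5)x^5 + (1/4)x^4 + (8/3)x^3 - (3/2)x^2 + 10x + C


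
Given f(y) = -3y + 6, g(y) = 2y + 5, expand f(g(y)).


Substitute g(y) into f:
f(g(y)) = -3*(2y + 5) + 6
Expand and combine: -6y - 9


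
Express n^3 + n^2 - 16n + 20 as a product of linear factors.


Try integer roots (divisors of 20). n=2: p(2)=0.
Divide out (n - 2): quotient is n^2 + 3n - 10.
Factor the quadratic: (n - 2)(n + 5)
Result: (n - 2)(n - 2)(n + 5)


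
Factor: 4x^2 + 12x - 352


Roots satisfy r1 + r2 = -b/a = -3 and r1*r2 = c/a = -88.
So r1 = 8, r2 = -11.
4x^2 + 12x - 352 = 4(x - r1)(x - r2) = 4(x - 8)(x + 11)


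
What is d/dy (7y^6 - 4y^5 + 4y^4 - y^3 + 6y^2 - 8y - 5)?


Apply the power rule term by term:
  d/dy(7y^6) = 42y^5
  d/dy(-4y^5) = -20y^4
  d/dy(4y^4) = 16y^3
  d/dy(-y^3) = -3y^2
  d/dy(6y^2) = 12y
  d/dy(-8y) = -8
  d/dy(-5) = 0
p'(y) = 42y^5 - 20y^4 + 16y^3 - 3y^2 + 12y - 8


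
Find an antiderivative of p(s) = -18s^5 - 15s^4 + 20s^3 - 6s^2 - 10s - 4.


Reverse power rule on each term:
  ∫ -18s^5 ds = -3s^6
  ∫ -15s^4 ds = -3s^5
  ∫ 20s^3 ds = 5s^4
  ∫ -6s^2 ds = -2s^3
  ∫ -10s ds = -5s^2
  ∫ -4 ds = -4s
F(s) = -3s^6 - 3s^5 + 5s^4 - 2s^3 - 5s^2 - 4s + C


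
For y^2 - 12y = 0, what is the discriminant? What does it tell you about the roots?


D = b^2 - 4ac = (-12)^2 - 4(1)(0) = 144 = 144
Since D > 0: two distinct rational roots


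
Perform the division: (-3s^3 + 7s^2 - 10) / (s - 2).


(-3s^3 + 7s^2 - 10) / (s - 2)
Step 1: -3s^2 * (s - 2) = -3s^3 + 6s^2; subtract.
Step 2: s * (s - 2) = s^2 - 2s; subtract.
Step 3: 2 * (s - 2) = 2s - 4; subtract.
Quotient: -3s^2 + s + 2, Remainder: -6


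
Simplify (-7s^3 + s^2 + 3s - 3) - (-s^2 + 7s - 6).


Distribute the minus sign:
  (-7s^3 + s^2 + 3s - 3)
- (-s^2 + 7s - 6)
Negate second polynomial: s^2 - 7s + 6
Add: -7s^3 + 2s^2 - 4s + 3


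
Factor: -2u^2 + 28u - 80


Roots satisfy r1 + r2 = -b/a = 14 and r1*r2 = c/a = 40.
So r1 = 10, r2 = 4.
-2u^2 + 28u - 80 = -2(u - r1)(u - r2) = -2(u - 10)(u - 4)


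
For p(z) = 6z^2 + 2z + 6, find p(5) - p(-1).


p(5) = 166
p(-1) = 10
p(5) - p(-1) = 166 - 10 = 156


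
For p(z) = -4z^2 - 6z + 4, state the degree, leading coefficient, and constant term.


Highest power of z is 2, with coefficient -4. Constant term is 4.
Degree = 2, leading coefficient = -4, constant term = 4


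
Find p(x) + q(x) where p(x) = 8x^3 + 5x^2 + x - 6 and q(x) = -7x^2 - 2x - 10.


Align terms by degree and add:
  8x^3 + 5x^2 + x - 6
  -7x^2 - 2x - 10
= 8x^3 - 2x^2 - x - 16


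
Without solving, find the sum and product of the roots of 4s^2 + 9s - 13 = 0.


For as^2+bs+c=0: sum = -b/a, product = c/a.
a=4, b=9, c=-13
Sum = -(9)/4 = -9/4
Product = (-13)/4 = -13/4


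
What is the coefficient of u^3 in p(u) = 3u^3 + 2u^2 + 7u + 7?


Read off the coefficient of u^3: 3


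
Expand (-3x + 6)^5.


Expand (-3x + 6)^5 by repeated multiplication:
  (-3x + 6)^2 = 9x^2 - 36x + 36
  (-3x + 6)^3 = -27x^3 + 162x^2 - 324x + 216
  (-3x + 6)^4 = 81x^4 - 648x^3 + 1944x^2 - 2592x + 1296
= -243x^5 + 2430x^4 - 9720x^3 + 19440x^2 - 19440x + 7776


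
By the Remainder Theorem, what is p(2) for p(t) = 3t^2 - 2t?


By the Remainder Theorem, the remainder equals p(2):
  3*(2)^2 = 12
  -2*(2)^1 = -4
  constant: 0
Sum: 12 - 4 + 0 = 8


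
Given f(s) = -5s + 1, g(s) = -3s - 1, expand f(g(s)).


Substitute g(s) into f:
f(g(s)) = -5*(-3s - 1) + 1
Expand and combine: 15s + 6


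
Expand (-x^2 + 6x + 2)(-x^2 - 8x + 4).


Distribute each term of the first polynomial:
  (-x^2)(-x^2 - 8x + 4) = x^4 + 8x^3 - 4x^2
  (6x)(-x^2 - 8x + 4) = -6x^3 - 48x^2 + 24x
  (2)(-x^2 - 8x + 4) = -2x^2 - 16x + 8
Sum: x^4 + 2x^3 - 54x^2 + 8x + 8


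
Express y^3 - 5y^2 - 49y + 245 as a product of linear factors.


Try integer roots (divisors of 245). y=7: p(7)=0.
Divide out (y - 7): quotient is y^2 + 2y - 35.
Factor the quadratic: (y - 5)(y + 7)
Result: (y - 7)(y - 5)(y + 7)


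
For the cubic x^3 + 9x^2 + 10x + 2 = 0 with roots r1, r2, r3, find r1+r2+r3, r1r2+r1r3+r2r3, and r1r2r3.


Monic cubic x^3+bx^2+cx+d=0: sum=-b, pairwise sum=c, product=-d.
b=9, c=10, d=2
r1+r2+r3 = -9
r1r2+r1r3+r2r3 = 10
r1r2r3 = -2


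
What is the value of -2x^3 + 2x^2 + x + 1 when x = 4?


Using direct substitution:
  -2 * (4)^3 = -128
  2 * (4)^2 = 32
  1 * (4)^1 = 4
  constant: 1
Sum = -128 + 32 + 4 + 1 = -91


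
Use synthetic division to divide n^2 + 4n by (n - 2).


Synthetic division with c = 2. Coefficients: 1, 4, 0
Bring down 1.
  1 * 2 = 2; 2 + 4 = 6
  6 * 2 = 12; 12 + 0 = 12
Quotient: n + 6, Remainder: 12


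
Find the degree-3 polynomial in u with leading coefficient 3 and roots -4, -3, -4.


p(u) = 3(u + 4)(u + 3)(u + 4)
Expand: 3u^3 + 33u^2 + 120u + 144


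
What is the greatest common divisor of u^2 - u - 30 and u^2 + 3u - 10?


Factor each:
  u^2 - u - 30 = (u + 5)(u - 6)
  u^2 + 3u - 10 = (u + 5)(u - 2)
Common monic factor: u + 5


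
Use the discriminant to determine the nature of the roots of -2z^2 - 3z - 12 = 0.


D = b^2 - 4ac = (-3)^2 - 4(-2)(-12) = 9 - 96 = -87
Since D < 0: two complex conjugate roots (no real roots)


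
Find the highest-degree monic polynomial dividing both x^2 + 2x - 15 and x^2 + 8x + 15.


Factor each:
  x^2 + 2x - 15 = (x + 5)(x - 3)
  x^2 + 8x + 15 = (x + 5)(x + 3)
Common monic factor: x + 5


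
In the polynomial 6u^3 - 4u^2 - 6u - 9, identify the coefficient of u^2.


Read off the coefficient of u^2: -4


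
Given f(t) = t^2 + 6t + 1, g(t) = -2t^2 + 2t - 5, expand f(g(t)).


Substitute g(t) into f:
f(g(t)) = 1*(-2t^2 + 2t - 5)^2 + 6*(-2t^2 + 2t - 5) + 1
(-2t^2 + 2t - 5)^2 = 4t^4 - 8t^3 + 24t^2 - 20t + 25
Expand and combine: 4t^4 - 8t^3 + 12t^2 - 8t - 4


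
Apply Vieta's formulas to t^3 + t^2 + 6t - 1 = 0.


Monic cubic t^3+bt^2+ct+d=0: sum=-b, pairwise sum=c, product=-d.
b=1, c=6, d=-1
r1+r2+r3 = -1
r1r2+r1r3+r2r3 = 6
r1r2r3 = 1


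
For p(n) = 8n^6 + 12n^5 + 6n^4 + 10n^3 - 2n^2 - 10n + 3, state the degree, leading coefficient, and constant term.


Highest power of n is 6, with coefficient 8. Constant term is 3.
Degree = 6, leading coefficient = 8, constant term = 3


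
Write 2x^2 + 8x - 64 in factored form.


Roots satisfy r1 + r2 = -b/a = -4 and r1*r2 = c/a = -32.
So r1 = 4, r2 = -8.
2x^2 + 8x - 64 = 2(x - r1)(x - r2) = 2(x - 4)(x + 8)


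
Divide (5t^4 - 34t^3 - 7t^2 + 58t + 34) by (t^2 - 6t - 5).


(5t^4 - 34t^3 - 7t^2 + 58t + 34) / (t^2 - 6t - 5)
Step 1: 5t^2 * (t^2 - 6t - 5) = 5t^4 - 30t^3 - 25t^2; subtract.
Step 2: -4t * (t^2 - 6t - 5) = -4t^3 + 24t^2 + 20t; subtract.
Step 3: -6 * (t^2 - 6t - 5) = -6t^2 + 36t + 30; subtract.
Quotient: 5t^2 - 4t - 6, Remainder: 2t + 4


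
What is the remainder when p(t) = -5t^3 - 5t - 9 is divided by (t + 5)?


By the Remainder Theorem, the remainder equals p(-5):
  -5*(-5)^3 = 625
  0*(-5)^2 = 0
  -5*(-5)^1 = 25
  constant: -9
Sum: 625 + 0 + 25 - 9 = 641


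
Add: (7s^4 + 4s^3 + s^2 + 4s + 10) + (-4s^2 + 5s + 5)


Align terms by degree and add:
  7s^4 + 4s^3 + s^2 + 4s + 10
  -4s^2 + 5s + 5
= 7s^4 + 4s^3 - 3s^2 + 9s + 15


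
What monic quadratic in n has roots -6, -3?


p(n) = (n + 6)(n + 3)
Expand: n^2 + 9n + 18


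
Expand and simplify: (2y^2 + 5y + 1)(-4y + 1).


Distribute each term of the first polynomial:
  (2y^2)(-4y + 1) = -8y^3 + 2y^2
  (5y)(-4y + 1) = -20y^2 + 5y
  (1)(-4y + 1) = -4y + 1
Sum: -8y^3 - 18y^2 + y + 1


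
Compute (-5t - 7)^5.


Expand (-5t - 7)^5 by repeated multiplication:
  (-5t - 7)^2 = 25t^2 + 70t + 49
  (-5t - 7)^3 = -125t^3 - 525t^2 - 735t - 343
  (-5t - 7)^4 = 625t^4 + 3500t^3 + 7350t^2 + 6860t + 2401
= -3125t^5 - 21875t^4 - 61250t^3 - 85750t^2 - 60025t - 16807


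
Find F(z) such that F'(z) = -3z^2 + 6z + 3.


Reverse power rule on each term:
  ∫ -3z^2 dz = -z^3
  ∫ 6z dz = 3z^2
  ∫ 3 dz = 3z
F(z) = -z^3 + 3z^2 + 3z + C


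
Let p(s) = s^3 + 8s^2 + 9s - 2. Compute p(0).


Using direct substitution:
  1 * (0)^3 = 0
  8 * (0)^2 = 0
  9 * (0)^1 = 0
  constant: -2
Sum = 0 + 0 + 0 - 2 = -2


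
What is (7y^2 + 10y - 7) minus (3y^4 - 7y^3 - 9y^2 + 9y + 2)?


Distribute the minus sign:
  (7y^2 + 10y - 7)
- (3y^4 - 7y^3 - 9y^2 + 9y + 2)
Negate second polynomial: -3y^4 + 7y^3 + 9y^2 - 9y - 2
Add: -3y^4 + 7y^3 + 16y^2 + y - 9


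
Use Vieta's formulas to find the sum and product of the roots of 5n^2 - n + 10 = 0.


For an^2+bn+c=0: sum = -b/a, product = c/a.
a=5, b=-1, c=10
Sum = -(-1)/5 = 1/5
Product = (10)/5 = 2


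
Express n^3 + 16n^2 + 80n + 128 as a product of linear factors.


Try integer roots (divisors of 128). n=-4: p(-4)=0.
Divide out (n + 4): quotient is n^2 + 12n + 32.
Factor the quadratic: (n + 4)(n + 8)
Result: (n + 4)(n + 4)(n + 8)


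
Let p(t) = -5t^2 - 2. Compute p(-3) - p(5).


p(-3) = -47
p(5) = -127
p(-3) - p(5) = -47 + 127 = 80


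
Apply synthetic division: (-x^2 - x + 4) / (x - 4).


Synthetic division with c = 4. Coefficients: -1, -1, 4
Bring down -1.
  -1 * 4 = -4; -4 - 1 = -5
  -5 * 4 = -20; -20 + 4 = -16
Quotient: -x - 5, Remainder: -16


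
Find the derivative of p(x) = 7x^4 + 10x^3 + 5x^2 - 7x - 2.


Apply the power rule term by term:
  d/dx(7x^4) = 28x^3
  d/dx(10x^3) = 30x^2
  d/dx(5x^2) = 10x
  d/dx(-7x) = -7
  d/dx(-2) = 0
p'(x) = 28x^3 + 30x^2 + 10x - 7


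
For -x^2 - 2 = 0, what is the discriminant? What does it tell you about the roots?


D = b^2 - 4ac = (0)^2 - 4(-1)(-2) = 0 - 8 = -8
Since D < 0: two complex conjugate roots (no real roots)


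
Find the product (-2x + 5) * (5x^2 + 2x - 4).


Distribute each term of the first polynomial:
  (-2x)(5x^2 + 2x - 4) = -10x^3 - 4x^2 + 8x
  (5)(5x^2 + 2x - 4) = 25x^2 + 10x - 20
Sum: -10x^3 + 21x^2 + 18x - 20


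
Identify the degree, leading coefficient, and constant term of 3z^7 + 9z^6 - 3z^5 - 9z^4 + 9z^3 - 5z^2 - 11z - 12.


Highest power of z is 7, with coefficient 3. Constant term is -12.
Degree = 7, leading coefficient = 3, constant term = -12
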